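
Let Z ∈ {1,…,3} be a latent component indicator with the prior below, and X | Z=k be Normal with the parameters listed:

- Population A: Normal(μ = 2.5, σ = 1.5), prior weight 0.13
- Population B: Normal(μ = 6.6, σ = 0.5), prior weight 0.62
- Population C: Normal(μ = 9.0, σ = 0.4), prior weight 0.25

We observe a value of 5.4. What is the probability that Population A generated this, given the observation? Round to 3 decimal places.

0.161

Apply Bayes' rule: the posterior for each component is proportional to its prior times its likelihood at x.
Normal densities:
  f_A = 0.0410365
  f_B = 0.0447891
  f_C = 2.56994e-18
Prior × likelihood for each component:
  P(Z=A)·f_A = 0.13 × 0.0410365 = 0.00533475
  P(Z=B)·f_B = 0.62 × 0.0447891 = 0.0277692
  P(Z=C)·f_C = 0.25 × 2.56994e-18 = 6.42486e-19
Marginal: 0.00533475 + 0.0277692 + 6.42486e-19 = 0.033104
P(Population A | data) = 0.00533475 / 0.033104 ≈ 0.161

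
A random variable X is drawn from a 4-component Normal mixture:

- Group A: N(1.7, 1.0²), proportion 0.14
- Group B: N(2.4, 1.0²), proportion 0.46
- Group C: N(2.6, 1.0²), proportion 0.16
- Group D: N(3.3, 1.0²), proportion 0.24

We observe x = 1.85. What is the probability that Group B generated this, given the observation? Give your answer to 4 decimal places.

Apply Bayes' rule: the posterior for each component is proportional to its prior times its likelihood at x.
Normal densities:
  p_A = 0.394479
  p_B = 0.342944
  p_C = 0.301137
  p_D = 0.139431
Unnormalised posteriors:
  π_A·p_A = 0.14 × 0.394479 = 0.0552271
  π_B·p_B = 0.46 × 0.342944 = 0.157754
  π_C·p_C = 0.16 × 0.301137 = 0.048182
  π_D·p_D = 0.24 × 0.139431 = 0.0334633
Denominator: 0.0552271 + 0.157754 + 0.048182 + 0.0334633 = 0.294627
P(Group B | 1.85) ≈ 0.5354

0.5354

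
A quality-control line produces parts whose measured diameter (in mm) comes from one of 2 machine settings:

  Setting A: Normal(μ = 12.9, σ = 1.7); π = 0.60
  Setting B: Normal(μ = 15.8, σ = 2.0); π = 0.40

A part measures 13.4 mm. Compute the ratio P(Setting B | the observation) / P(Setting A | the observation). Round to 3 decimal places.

0.288

Posterior odds = (w_i f_i(x)) / (w_j f_j(x)); the normalising sum cancels.
Evaluate each component's likelihood at the observed value:
  p_A = 0.224738
  p_B = 0.097093
Odds = (0.40/0.60) × (0.097093/0.224738) = 0.666667 × 0.432027 ≈ 0.288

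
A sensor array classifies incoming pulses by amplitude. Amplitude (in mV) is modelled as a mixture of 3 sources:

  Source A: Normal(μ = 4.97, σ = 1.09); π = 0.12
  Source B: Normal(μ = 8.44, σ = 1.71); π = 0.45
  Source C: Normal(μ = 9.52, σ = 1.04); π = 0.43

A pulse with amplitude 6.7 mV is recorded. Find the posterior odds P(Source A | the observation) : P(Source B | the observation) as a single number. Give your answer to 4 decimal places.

Posterior odds = (P(Z=i) f_i(x)) / (P(Z=j) f_j(x)); the normalising sum cancels.
Normal densities:
  L_A = (1/(1.09·√(2π)))·exp(−(6.7−4.97)²/(2·1.09²)) = 0.366002·exp(-1.25953) = 0.103867
  L_B = (1/(1.71·√(2π)))·exp(−(6.7−8.44)²/(2·1.71²)) = 0.233300·exp(-0.51770) = 0.139021
  L_C = (1/(1.04·√(2π)))·exp(−(6.7−9.52)²/(2·1.04²)) = 0.383598·exp(-3.67622) = 0.00971213
0.012464 / 0.0625595 ≈ 0.1992

0.1992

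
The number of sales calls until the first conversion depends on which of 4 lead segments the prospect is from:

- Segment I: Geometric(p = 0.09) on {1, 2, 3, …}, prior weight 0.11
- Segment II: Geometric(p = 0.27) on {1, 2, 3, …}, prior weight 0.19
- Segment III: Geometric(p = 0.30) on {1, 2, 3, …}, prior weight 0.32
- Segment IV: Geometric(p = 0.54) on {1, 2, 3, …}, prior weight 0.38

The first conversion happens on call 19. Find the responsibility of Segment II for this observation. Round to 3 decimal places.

0.083

By Bayes' theorem, P(k | x) = π_k f_k(x) / Σ_j π_j f_j(x).
Geometric probabilities:
  p_I = 0.0164812
  p_II = 0.000935783
  p_III = 0.000488524
  p_IV = 4.59235e-07
Multiply by the mixture weights:
  π_I·p_I = 0.11 × 0.0164812 = 0.00181293
  π_II·p_II = 0.19 × 0.000935783 = 0.000177799
  π_III·p_III = 0.32 × 0.000488524 = 0.000156328
  π_IV·p_IV = 0.38 × 4.59235e-07 = 1.74509e-07
Normaliser: 0.00181293 + 0.000177799 + 0.000156328 + 1.74509e-07 = 0.00214723
So the posterior for Segment II is 0.000177799 / 0.00214723 ≈ 0.083.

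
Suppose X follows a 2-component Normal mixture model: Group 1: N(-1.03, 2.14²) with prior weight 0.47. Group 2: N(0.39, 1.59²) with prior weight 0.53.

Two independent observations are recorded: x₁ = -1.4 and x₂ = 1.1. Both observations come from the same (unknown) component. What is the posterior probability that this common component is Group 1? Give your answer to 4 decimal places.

0.3796

By Bayes' theorem, P(k | x) = w_k f_k(x) / Σ_j w_j f_j(x).
Since both observations come from the same component, the likelihood for component k is f_k(x₁)·f_k(x₂).
  L_1 = [(1/(2.14·√(2π)))·exp(−(-1.4−-1.03)²/(2·2.14²)) = 0.186422·exp(-0.01495) = 0.183656] × [0.113599] = 0.0208631
  L_2 = [(1/(1.59·√(2π)))·exp(−(-1.4−0.39)²/(2·1.59²)) = 0.250907·exp(-0.63370) = 0.133138] × [0.227098] = 0.0302354
Multiply by the mixture weights:
  w_1·L_1 = 0.47 × 0.0208631 = 0.00980565
  w_2·L_2 = 0.53 × 0.0302354 = 0.0160248
Normaliser: 0.00980565 + 0.0160248 = 0.0258304
P(Group 1 | data) = 0.00980565 / 0.0258304 ≈ 0.3796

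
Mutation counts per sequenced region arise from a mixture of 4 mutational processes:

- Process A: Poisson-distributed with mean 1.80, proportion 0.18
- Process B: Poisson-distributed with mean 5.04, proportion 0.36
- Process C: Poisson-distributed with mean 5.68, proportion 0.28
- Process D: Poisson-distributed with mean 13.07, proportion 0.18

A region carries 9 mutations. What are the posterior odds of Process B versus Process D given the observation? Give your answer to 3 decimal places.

Only the two components matter; the odds are (π_i f_i(x)) / (π_j f_j(x)).
Component likelihoods at x = 9 mutations:
  L_A = e^(−1.80)·1.80^9/9! = 9.03565e-05
  L_B = e^(−5.04)·5.04^9/9! = 0.0374341
  L_C = e^(−5.68)·5.68^9/9! = 0.0578868
  L_D = e^(−13.07)·13.07^9/9! = 0.0646381
Odds = (0.36/0.18) × (0.0374341/0.0646381) = 2 × 0.579134 ≈ 1.158

1.158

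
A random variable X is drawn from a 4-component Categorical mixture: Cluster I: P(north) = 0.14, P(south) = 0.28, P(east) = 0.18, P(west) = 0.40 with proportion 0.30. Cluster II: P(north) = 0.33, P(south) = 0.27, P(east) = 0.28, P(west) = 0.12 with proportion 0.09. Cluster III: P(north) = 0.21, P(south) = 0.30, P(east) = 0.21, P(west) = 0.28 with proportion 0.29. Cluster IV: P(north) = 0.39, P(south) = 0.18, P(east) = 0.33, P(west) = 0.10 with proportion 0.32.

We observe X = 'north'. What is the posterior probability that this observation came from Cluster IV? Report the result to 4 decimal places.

The responsibility of component k is w_k f_k(x) divided by Σ_j w_j f_j(x).
Evaluate each component's likelihood at the observed value:
  p_I = P(north | comp) = 0.14
  p_II = P(north | comp) = 0.33
  p_III = P(north | comp) = 0.21
  p_IV = P(north | comp) = 0.39
Prior × likelihood for each component:
  w_I·p_I = 0.30 × 0.14 = 0.042
  w_II·p_II = 0.09 × 0.33 = 0.0297
  w_III·p_III = 0.29 × 0.21 = 0.0609
  w_IV·p_IV = 0.32 × 0.39 = 0.1248
Evidence: 0.042 + 0.0297 + 0.0609 + 0.1248 = 0.2574
So the posterior for Cluster IV is 0.1248 / 0.2574 ≈ 0.4848.

0.4848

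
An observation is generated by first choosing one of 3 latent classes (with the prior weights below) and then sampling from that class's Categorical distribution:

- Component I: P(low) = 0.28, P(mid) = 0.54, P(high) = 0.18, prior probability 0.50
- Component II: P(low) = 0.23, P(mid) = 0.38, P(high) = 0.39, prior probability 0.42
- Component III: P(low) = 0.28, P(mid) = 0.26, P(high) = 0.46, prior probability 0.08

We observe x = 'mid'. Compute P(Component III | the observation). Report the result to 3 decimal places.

P(component k | x) = π_k·f_k(x) / marginal(x), where marginal(x) = Σ_j π_j·f_j(x).
Evaluate each component's likelihood at the observed value:
  f_I = P(mid | comp) = 0.54
  f_II = P(mid | comp) = 0.38
  f_III = P(mid | comp) = 0.26
Prior × likelihood for each component:
  π_I·f_I = 0.50 × 0.54 = 0.27
  π_II·f_II = 0.42 × 0.38 = 0.1596
  π_III·f_III = 0.08 × 0.26 = 0.0208
Denominator: 0.27 + 0.1596 + 0.0208 = 0.4504
P(Component III | 'mid') ≈ 0.046

0.046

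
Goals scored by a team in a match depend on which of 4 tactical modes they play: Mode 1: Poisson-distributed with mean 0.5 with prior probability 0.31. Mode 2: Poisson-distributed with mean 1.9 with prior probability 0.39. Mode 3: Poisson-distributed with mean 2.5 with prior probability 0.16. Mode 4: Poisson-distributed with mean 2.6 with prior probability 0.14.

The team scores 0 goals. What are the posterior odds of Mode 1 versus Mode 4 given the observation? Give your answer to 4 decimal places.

Only the two components matter; the odds are (π_i f_i(x)) / (π_j f_j(x)).
Poisson probabilities:
  L_1 = 0.606531
  L_2 = 0.149569
  L_3 = 0.082085
  L_4 = 0.0742736
Odds = (0.31/0.14) × (0.606531/0.0742736) = 2.21429 × 8.16617 ≈ 18.0822

18.0822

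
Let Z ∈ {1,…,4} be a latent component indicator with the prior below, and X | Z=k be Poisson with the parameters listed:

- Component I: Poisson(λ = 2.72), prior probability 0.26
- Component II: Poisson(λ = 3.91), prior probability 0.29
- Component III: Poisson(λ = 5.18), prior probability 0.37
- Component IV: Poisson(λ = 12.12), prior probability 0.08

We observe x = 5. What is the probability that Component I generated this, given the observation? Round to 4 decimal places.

0.1620

By Bayes' theorem, P(k | x) = π_k f_k(x) / Σ_j π_j f_j(x).
Component likelihoods at x = 5:
  L_I = e^(−2.72)·2.72^5/5! = 0.0817301
  L_II = e^(−3.91)·3.91^5/5! = 0.15262
  L_III = e^(−5.18)·5.18^5/5! = 0.174913
  L_IV = e^(−12.12)·12.12^5/5! = 0.0118763
Weight by the priors:
  π_I·L_I = 0.26 × 0.0817301 = 0.0212498
  π_II·L_II = 0.29 × 0.15262 = 0.0442598
  π_III·L_III = 0.37 × 0.174913 = 0.0647178
  π_IV·L_IV = 0.08 × 0.0118763 = 0.000950107
Normaliser: 0.0212498 + 0.0442598 + 0.0647178 + 0.000950107 = 0.131178
So the posterior for Component I is 0.0212498 / 0.131178 ≈ 0.1620.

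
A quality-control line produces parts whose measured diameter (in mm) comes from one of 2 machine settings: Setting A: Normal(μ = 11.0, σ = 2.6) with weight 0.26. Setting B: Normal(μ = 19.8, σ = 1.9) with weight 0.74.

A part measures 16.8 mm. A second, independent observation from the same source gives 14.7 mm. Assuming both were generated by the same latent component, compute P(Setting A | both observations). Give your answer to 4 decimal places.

Apply Bayes' rule: the posterior for each component is proportional to its prior times its likelihood at x.
Since both observations come from the same component, the likelihood for component k is f_k(x₁)·f_k(x₂).
  p_A = [0.012745] × [0.0557419] = 0.00071043
  p_B = [0.060366] × [0.00572287] = 0.000345466
Prior × likelihood for each component:
  w_A·p_A = 0.26 × 0.00071043 = 0.000184712
  w_B·p_B = 0.74 × 0.000345466 = 0.000255645
Denominator: 0.000184712 + 0.000255645 = 0.000440357
So the posterior for Setting A is 0.000184712 / 0.000440357 ≈ 0.4195.

0.4195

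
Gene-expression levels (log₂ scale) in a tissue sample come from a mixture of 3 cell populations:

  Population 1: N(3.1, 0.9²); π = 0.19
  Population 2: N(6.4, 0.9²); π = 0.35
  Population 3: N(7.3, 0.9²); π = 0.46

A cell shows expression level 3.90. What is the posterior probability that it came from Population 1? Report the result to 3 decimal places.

Posterior ∝ prior × likelihood, so P(k | x) ∝ P(Z=k) f_k(x); normalise over all components.
Evaluate each component's likelihood at the observed value:
  p_1 = (1/(0.9·√(2π)))·exp(−(3.90−3.1)²/(2·0.9²)) = 0.443269·exp(-0.39506) = 0.298603
  p_2 = (1/(0.9·√(2π)))·exp(−(3.90−6.4)²/(2·0.9²)) = 0.443269·exp(-3.85802) = 0.00935726
  p_3 = (1/(0.9·√(2π)))·exp(−(3.90−7.3)²/(2·0.9²)) = 0.443269·exp(-7.13580) = 0.000352881
Unnormalised posteriors:
  P(Z=1)·p_1 = 0.19 × 0.298603 = 0.0567346
  P(Z=2)·p_2 = 0.35 × 0.00935726 = 0.00327504
  P(Z=3)·p_3 = 0.46 × 0.000352881 = 0.000162325
Denominator: 0.0567346 + 0.00327504 + 0.000162325 = 0.060172
P(Population 1 | data) ≈ 0.943

0.943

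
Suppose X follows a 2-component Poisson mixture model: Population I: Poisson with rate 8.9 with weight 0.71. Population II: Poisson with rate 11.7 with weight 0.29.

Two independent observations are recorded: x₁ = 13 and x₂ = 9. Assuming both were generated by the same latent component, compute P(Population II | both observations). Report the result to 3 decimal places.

By Bayes' theorem, P(k | x) = π_k f_k(x) / Σ_j π_j f_j(x).
Since both observations come from the same component, the likelihood for component k is f_k(x₁)·f_k(x₂).
  L_I = [e^(−8.9)·8.9^13/13! = 0.048147] × [0.131682] = 0.00634008
  L_II = [e^(−11.7)·11.7^13/13! = 0.102539] × [0.0938997] = 0.00962841
Weight by the priors:
  π_I·L_I = 0.71 × 0.00634008 = 0.00450146
  π_II·L_II = 0.29 × 0.00962841 = 0.00279224
Marginal: 0.00450146 + 0.00279224 = 0.0072937
P(Population II | x₁,x₂) = 0.00279224 / 0.0072937 ≈ 0.383

0.383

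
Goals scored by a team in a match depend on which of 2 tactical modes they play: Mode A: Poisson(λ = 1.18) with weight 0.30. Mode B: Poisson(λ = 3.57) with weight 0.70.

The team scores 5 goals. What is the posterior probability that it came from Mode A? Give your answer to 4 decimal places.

By Bayes' theorem, P(k | x) = π_k f_k(x) / Σ_j π_j f_j(x).
Poisson probabilities:
  p_A = 0.00585816
  p_B = 0.136059
Unnormalised posteriors:
  π_A·p_A = 0.30 × 0.00585816 = 0.00175745
  π_B·p_B = 0.70 × 0.136059 = 0.0952416
Marginal: 0.00175745 + 0.0952416 = 0.096999
P(Mode A | 5 goals) ≈ 0.0181

0.0181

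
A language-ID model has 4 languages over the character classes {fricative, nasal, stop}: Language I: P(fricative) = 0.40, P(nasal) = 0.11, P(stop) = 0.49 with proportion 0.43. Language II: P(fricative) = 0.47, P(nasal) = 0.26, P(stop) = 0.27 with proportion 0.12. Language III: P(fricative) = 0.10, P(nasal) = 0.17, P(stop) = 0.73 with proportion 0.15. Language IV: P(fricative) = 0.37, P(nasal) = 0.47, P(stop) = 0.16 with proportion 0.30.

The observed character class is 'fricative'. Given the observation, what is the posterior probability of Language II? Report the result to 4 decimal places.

0.1591

Posterior ∝ prior × likelihood, so P(k | x) ∝ π_k f_k(x); normalise over all components.
Evaluate each component's likelihood at the observed value:
  L_I = 0.4
  L_II = 0.47
  L_III = 0.1
  L_IV = 0.37
Unnormalised posteriors:
  π_I·L_I = 0.43 × 0.4 = 0.172
  π_II·L_II = 0.12 × 0.47 = 0.0564
  π_III·L_III = 0.15 × 0.1 = 0.015
  π_IV·L_IV = 0.30 × 0.37 = 0.111
Marginal: 0.172 + 0.0564 + 0.015 + 0.111 = 0.3544
Responsibility of Language II: 0.0564 / 0.3544 ≈ 0.1591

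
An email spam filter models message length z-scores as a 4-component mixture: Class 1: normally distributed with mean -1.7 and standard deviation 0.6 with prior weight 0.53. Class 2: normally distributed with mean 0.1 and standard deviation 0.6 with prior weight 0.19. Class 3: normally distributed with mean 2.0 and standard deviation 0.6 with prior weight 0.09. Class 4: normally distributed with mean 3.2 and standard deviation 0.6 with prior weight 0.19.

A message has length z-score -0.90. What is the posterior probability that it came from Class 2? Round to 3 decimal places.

0.179

By Bayes' theorem, P(k | x) = w_k f_k(x) / Σ_j w_j f_j(x).
Evaluate each component's likelihood at the observed value:
  p_1 = 0.27335
  p_2 = 0.165795
  p_3 = 5.62287e-06
  p_4 = 4.82158e-11
Unnormalised posteriors:
  w_1·p_1 = 0.53 × 0.27335 = 0.144876
  w_2·p_2 = 0.19 × 0.165795 = 0.0315011
  w_3·p_3 = 0.09 × 5.62287e-06 = 5.06058e-07
  w_4·p_4 = 0.19 × 4.82158e-11 = 9.16099e-12
Normaliser: 0.144876 + 0.0315011 + 5.06058e-07 + 9.16099e-12 = 0.176377
So the posterior for Class 2 is 0.0315011 / 0.176377 ≈ 0.179.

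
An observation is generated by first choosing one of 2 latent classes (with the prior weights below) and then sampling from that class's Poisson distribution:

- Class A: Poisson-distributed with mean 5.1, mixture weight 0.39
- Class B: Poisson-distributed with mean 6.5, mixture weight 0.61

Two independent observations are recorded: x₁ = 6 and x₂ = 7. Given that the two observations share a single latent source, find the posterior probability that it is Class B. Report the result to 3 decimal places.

P(component k | x) = π_k·f_k(x) / marginal(x), where marginal(x) = Σ_j π_j·f_j(x).
Since both observations come from the same component, the likelihood for component k is f_k(x₁)·f_k(x₂).
  f_A = [e^(−5.1)·5.1^6/6! = 0.149] × [0.108557] = 0.016175
  f_B = [e^(−6.5)·6.5^6/6! = 0.157483] × [0.146234] = 0.0230294
Prior × likelihood for each component:
  π_A·f_A = 0.39 × 0.016175 = 0.00630827
  π_B·f_B = 0.61 × 0.0230294 = 0.0140479
Evidence: 0.00630827 + 0.0140479 = 0.0203562
Responsibility of Class B: 0.0140479 / 0.0203562 ≈ 0.690

0.690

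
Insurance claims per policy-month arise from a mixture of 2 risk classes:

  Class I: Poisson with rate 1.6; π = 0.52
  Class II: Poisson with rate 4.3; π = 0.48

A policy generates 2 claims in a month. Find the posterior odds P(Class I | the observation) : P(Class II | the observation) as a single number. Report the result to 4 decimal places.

The posterior odds equal the prior odds times the likelihood ratio: (π_i/π_j)·(f_i(x)/f_j(x)).
Poisson probabilities:
  f_I = 0.258428
  f_II = 0.125441
Odds = (0.52/0.48) × (0.258428/0.125441) = 1.08333 × 2.06015 ≈ 2.2318

2.2318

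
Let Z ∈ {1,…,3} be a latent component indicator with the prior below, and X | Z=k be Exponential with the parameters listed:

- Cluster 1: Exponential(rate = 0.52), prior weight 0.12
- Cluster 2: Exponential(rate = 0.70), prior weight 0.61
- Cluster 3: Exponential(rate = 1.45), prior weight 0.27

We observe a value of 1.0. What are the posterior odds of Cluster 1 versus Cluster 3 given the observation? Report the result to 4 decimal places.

Posterior odds = (π_i f_i(x)) / (π_j f_j(x)); the normalising sum cancels.
Component likelihoods at x = 1.0:
  L_1 = 0.52·e^(−0.52·1.0) = 0.52·e^(−0.5200) = 0.309151
  L_2 = 0.70·e^(−0.70·1.0) = 0.70·e^(−0.7000) = 0.34761
  L_3 = 1.45·e^(−1.45·1.0) = 1.45·e^(−1.4500) = 0.340127
Odds = (0.12/0.27) × (0.309151/0.340127) = 0.444444 × 0.908927 ≈ 0.4040

0.4040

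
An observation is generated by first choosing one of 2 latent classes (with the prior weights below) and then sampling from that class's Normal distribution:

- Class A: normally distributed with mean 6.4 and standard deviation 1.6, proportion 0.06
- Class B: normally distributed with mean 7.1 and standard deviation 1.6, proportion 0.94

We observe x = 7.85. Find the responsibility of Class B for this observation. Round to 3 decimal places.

0.955

Posterior ∝ prior × likelihood, so P(k | x) ∝ w_k f_k(x); normalise over all components.
Normal densities:
  p_A = 0.165367
  p_B = 0.223397
Weight by the priors:
  w_A·p_A = 0.06 × 0.165367 = 0.00992203
  w_B·p_B = 0.94 × 0.223397 = 0.209993
Denominator: 0.00992203 + 0.209993 = 0.219915
So the posterior for Class B is 0.209993 / 0.219915 ≈ 0.955.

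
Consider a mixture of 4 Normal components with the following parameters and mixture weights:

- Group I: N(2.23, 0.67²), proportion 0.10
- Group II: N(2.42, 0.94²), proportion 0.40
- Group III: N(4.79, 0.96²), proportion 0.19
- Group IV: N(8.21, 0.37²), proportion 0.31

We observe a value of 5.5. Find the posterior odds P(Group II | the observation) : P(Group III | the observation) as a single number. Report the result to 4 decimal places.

Only the two components matter; the odds are (P(Z=i) f_i(x)) / (P(Z=j) f_j(x)).
Evaluate each component's likelihood at the observed value:
  L_I = (1/(0.67·√(2π)))·exp(−(5.5−2.23)²/(2·0.67²)) = 0.595436·exp(-11.91011) = 4.00257e-06
  L_II = (1/(0.94·√(2π)))·exp(−(5.5−2.42)²/(2·0.94²)) = 0.424407·exp(-5.36804) = 0.00197912
  L_III = (1/(0.96·√(2π)))·exp(−(5.5−4.79)²/(2·0.96²)) = 0.415565·exp(-0.27349) = 0.316128
  L_IV = (1/(0.37·√(2π)))·exp(−(5.5−8.21)²/(2·0.37²)) = 1.078222·exp(-26.82286) = 2.41928e-12
Posterior odds = (P(Z=II)·L_II) / (P(Z=III)·L_III) = (0.40·0.00197912) / (0.19·0.316128) = 0.000791648 / 0.0600643 ≈ 0.0132

0.0132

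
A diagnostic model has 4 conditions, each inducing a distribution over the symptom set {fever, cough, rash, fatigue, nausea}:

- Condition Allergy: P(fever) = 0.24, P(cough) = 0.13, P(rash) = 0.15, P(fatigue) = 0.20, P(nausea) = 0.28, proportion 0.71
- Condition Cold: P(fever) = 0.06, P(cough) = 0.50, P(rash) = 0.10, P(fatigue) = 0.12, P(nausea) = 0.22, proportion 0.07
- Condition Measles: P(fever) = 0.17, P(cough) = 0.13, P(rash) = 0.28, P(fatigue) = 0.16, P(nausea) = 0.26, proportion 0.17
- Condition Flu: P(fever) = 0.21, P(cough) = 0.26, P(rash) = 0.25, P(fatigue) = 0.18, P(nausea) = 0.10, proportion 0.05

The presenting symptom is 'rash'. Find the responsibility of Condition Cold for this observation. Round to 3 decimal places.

P(component k | x) = π_k·f_k(x) / marginal(x), where marginal(x) = Σ_j π_j·f_j(x).
Categorical probabilities:
  f_Allergy = P(rash | comp) = 0.15
  f_Cold = P(rash | comp) = 0.10
  f_Measles = P(rash | comp) = 0.28
  f_Flu = P(rash | comp) = 0.25
Prior × likelihood for each component:
  π_Allergy·f_Allergy = 0.71 × 0.15 = 0.1065
  π_Cold·f_Cold = 0.07 × 0.1 = 0.007
  π_Measles·f_Measles = 0.17 × 0.28 = 0.0476
  π_Flu·f_Flu = 0.05 × 0.25 = 0.0125
Marginal: 0.1065 + 0.007 + 0.0476 + 0.0125 = 0.1736
P(Condition Cold | data) ≈ 0.040

0.040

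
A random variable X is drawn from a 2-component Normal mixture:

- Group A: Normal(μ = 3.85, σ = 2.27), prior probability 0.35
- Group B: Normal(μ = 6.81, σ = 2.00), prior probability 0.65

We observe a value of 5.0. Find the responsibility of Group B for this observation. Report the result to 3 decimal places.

0.614

P(component k | x) = π_k·f_k(x) / marginal(x), where marginal(x) = Σ_j π_j·f_j(x).
Evaluate each component's likelihood at the observed value:
  f_A = 0.15458
  f_B = 0.132444
Prior × likelihood for each component:
  π_A·f_A = 0.35 × 0.15458 = 0.054103
  π_B·f_B = 0.65 × 0.132444 = 0.0860884
Denominator: 0.054103 + 0.0860884 = 0.140191
P(Group B | 5.0) = 0.0860884 / 0.140191 ≈ 0.614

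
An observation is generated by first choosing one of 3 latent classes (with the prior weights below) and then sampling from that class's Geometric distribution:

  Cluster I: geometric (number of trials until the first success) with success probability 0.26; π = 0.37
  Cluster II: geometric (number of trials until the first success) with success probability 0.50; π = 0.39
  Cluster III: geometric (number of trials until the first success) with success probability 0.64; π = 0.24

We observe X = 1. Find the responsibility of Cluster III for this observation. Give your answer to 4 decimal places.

By Bayes' theorem, P(k | x) = π_k f_k(x) / Σ_j π_j f_j(x).
Component likelihoods at x = 1:
  p_I = 0.26
  p_II = 0.5
  p_III = 0.64
Weight by the priors:
  π_I·p_I = 0.37 × 0.26 = 0.0962
  π_II·p_II = 0.39 × 0.5 = 0.195
  π_III·p_III = 0.24 × 0.64 = 0.1536
Marginal: 0.0962 + 0.195 + 0.1536 = 0.4448
Responsibility of Cluster III: 0.1536 / 0.4448 ≈ 0.3453

0.3453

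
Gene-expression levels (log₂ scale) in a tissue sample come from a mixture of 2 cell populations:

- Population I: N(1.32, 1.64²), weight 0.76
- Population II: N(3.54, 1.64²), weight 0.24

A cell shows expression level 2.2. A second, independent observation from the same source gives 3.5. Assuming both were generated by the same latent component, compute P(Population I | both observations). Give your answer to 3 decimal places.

0.613

The responsibility of component k is π_k f_k(x) divided by Σ_j π_j f_j(x).
Since both observations come from the same component, the likelihood for component k is f_k(x₁)·f_k(x₂).
  f_I = [(1/(1.64·√(2π)))·exp(−(2.2−1.32)²/(2·1.64²)) = 0.243257·exp(-0.14396) = 0.210642] × [0.100549] = 0.0211798
  f_II = [(1/(1.64·√(2π)))·exp(−(2.2−3.54)²/(2·1.64²)) = 0.243257·exp(-0.33380) = 0.17422] × [0.243185] = 0.0423676
Unnormalised posteriors:
  π_I·f_I = 0.76 × 0.0211798 = 0.0160966
  π_II·f_II = 0.24 × 0.0423676 = 0.0101682
Evidence: 0.0160966 + 0.0101682 = 0.0262649
P(Population I | x₁, x₂) = 0.0160966 / 0.0262649 ≈ 0.613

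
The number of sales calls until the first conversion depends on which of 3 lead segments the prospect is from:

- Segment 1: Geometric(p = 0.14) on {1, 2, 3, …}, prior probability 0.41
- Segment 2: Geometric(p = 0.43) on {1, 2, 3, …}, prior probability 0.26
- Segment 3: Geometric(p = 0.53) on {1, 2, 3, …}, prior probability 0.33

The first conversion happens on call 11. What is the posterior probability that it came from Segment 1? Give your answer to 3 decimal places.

0.962

The responsibility of component k is P(Z=k) f_k(x) divided by Σ_j P(Z=j) f_j(x).
Geometric probabilities:
  p_1 = 0.0309822
  p_2 = 0.00155674
  p_3 = 0.000278775
Prior × likelihood for each component:
  P(Z=1)·p_1 = 0.41 × 0.0309822 = 0.0127027
  P(Z=2)·p_2 = 0.26 × 0.00155674 = 0.000404753
  P(Z=3)·p_3 = 0.33 × 0.000278775 = 9.19959e-05
Denominator: 0.0127027 + 0.000404753 + 9.19959e-05 = 0.0131995
P(Segment 1 | the observation) = 0.0127027 / 0.0131995 ≈ 0.962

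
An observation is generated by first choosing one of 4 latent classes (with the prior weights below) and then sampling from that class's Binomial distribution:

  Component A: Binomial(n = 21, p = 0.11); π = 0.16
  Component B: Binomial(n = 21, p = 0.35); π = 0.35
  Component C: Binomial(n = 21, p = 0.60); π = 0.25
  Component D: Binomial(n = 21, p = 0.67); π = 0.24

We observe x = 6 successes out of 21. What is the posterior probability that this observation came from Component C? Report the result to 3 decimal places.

The responsibility of component k is P(Z=k) f_k(x) divided by Σ_j P(Z=j) f_j(x).
Evaluate each component's likelihood at the observed value:
  p_A = C(21,6)·0.11^6·0.89^15 = 54264·1.77156e-06·0.174121 = 0.0167386
  p_B = C(21,6)·0.35^6·0.65^15 = 54264·0.00183827·0.00156207 = 0.155819
  p_C = C(21,6)·0.60^6·0.40^15 = 54264·0.046656·1.07374e-06 = 0.00271844
  p_D = C(21,6)·0.67^6·0.33^15 = 54264·0.0904584·5.99389e-08 = 0.000294218
Weight by the priors:
  P(Z=A)·p_A = 0.16 × 0.0167386 = 0.00267817
  P(Z=B)·p_B = 0.35 × 0.155819 = 0.0545367
  P(Z=C)·p_C = 0.25 × 0.00271844 = 0.000679609
  P(Z=D)·p_D = 0.24 × 0.000294218 = 7.06124e-05
Normaliser: 0.00267817 + 0.0545367 + 0.000679609 + 7.06124e-05 = 0.057965
Responsibility of Component C: 0.000679609 / 0.057965 ≈ 0.012

0.012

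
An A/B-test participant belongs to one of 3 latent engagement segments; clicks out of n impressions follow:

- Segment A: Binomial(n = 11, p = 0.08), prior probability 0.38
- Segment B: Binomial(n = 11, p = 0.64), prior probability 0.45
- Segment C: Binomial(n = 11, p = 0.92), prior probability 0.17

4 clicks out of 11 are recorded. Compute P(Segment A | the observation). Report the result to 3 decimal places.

Apply Bayes' rule: the posterior for each component is proportional to its prior times its likelihood at x.
Binomial probabilities:
  L_A = C(11,4)·0.08^4·0.92^7 = 330·4.096e-05·0.557847 = 0.0075403
  L_B = C(11,4)·0.64^4·0.36^7 = 330·0.167772·0.000783642 = 0.0433862
  L_C = C(11,4)·0.92^4·0.08^7 = 330·0.716393·2.09715e-08 = 4.95787e-06
Weight by the priors:
  w_A·L_A = 0.38 × 0.0075403 = 0.00286531
  w_B·L_B = 0.45 × 0.0433862 = 0.0195238
  w_C·L_C = 0.17 × 4.95787e-06 = 8.42838e-07
Marginal: 0.00286531 + 0.0195238 + 8.42838e-07 = 0.0223899
So the posterior for Segment A is 0.00286531 / 0.0223899 ≈ 0.128.

0.128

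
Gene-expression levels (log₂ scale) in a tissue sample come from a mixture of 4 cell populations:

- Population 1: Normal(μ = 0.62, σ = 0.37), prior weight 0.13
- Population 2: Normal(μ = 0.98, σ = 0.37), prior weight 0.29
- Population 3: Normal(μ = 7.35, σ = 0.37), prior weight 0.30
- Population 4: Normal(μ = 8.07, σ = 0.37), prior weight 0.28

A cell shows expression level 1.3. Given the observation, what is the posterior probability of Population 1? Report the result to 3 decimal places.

The responsibility of component k is π_k f_k(x) divided by Σ_j π_j f_j(x).
Evaluate each component's likelihood at the observed value:
  f_1 = (1/(0.37·√(2π)))·exp(−(1.3−0.62)²/(2·0.37²)) = 1.078222·exp(-1.68882) = 0.199187
  f_2 = (1/(0.37·√(2π)))·exp(−(1.3−0.98)²/(2·0.37²)) = 1.078222·exp(-0.37400) = 0.741795
  f_3 = (1/(0.37·√(2π)))·exp(−(1.3−7.35)²/(2·0.37²)) = 1.078222·exp(-133.68335) = 9.43559e-59
  f_4 = (1/(0.37·√(2π)))·exp(−(1.3−8.07)²/(2·0.37²)) = 1.078222·exp(-167.39554) = 2.15649e-73
Multiply by the mixture weights:
  π_1·f_1 = 0.13 × 0.199187 = 0.0258943
  π_2·f_2 = 0.29 × 0.741795 = 0.215121
  π_3·f_3 = 0.30 × 9.43559e-59 = 2.83068e-59
  π_4·f_4 = 0.28 × 2.15649e-73 = 6.03817e-74
Evidence: 0.0258943 + 0.215121 + 2.83068e-59 + 6.03817e-74 = 0.241015
Responsibility of Population 1: 0.0258943 / 0.241015 ≈ 0.107

0.107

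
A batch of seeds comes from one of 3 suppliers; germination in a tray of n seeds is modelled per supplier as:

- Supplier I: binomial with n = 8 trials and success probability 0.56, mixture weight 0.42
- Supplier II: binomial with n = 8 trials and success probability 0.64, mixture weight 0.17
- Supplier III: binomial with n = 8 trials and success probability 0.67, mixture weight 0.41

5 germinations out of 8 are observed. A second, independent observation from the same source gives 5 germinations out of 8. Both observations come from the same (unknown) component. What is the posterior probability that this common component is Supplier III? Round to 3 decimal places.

P(component k | x) = P(Z=k)·f_k(x) / marginal(x), where marginal(x) = Σ_j P(Z=j)·f_j(x).
Since both observations come from the same component, the likelihood for component k is f_k(x₁)·f_k(x₂).
  f_I = [C(8,5)·0.56^5·0.44^3 = 56·0.0550732·0.085184 = 0.262716] × [0.262716] = 0.0690196
  f_II = [C(8,5)·0.64^5·0.36^3 = 56·0.107374·0.046656 = 0.28054] × [0.28054] = 0.0787029
  f_III = [C(8,5)·0.67^5·0.33^3 = 56·0.135013·0.035937 = 0.271709] × [0.271709] = 0.0738257
Weight by the priors:
  P(Z=I)·f_I = 0.42 × 0.0690196 = 0.0289882
  P(Z=II)·f_II = 0.17 × 0.0787029 = 0.0133795
  P(Z=III)·f_III = 0.41 × 0.0738257 = 0.0302685
Evidence: 0.0289882 + 0.0133795 + 0.0302685 = 0.0726363
Responsibility of Supplier III: 0.0302685 / 0.0726363 ≈ 0.417

0.417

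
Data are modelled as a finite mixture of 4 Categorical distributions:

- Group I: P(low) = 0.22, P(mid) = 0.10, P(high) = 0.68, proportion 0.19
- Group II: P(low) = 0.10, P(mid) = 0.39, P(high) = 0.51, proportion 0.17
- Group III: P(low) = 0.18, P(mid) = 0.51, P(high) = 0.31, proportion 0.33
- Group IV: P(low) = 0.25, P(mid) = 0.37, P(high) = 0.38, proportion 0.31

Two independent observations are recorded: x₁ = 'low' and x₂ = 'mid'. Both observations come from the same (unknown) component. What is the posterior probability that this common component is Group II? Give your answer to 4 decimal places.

Posterior ∝ prior × likelihood, so P(k | x) ∝ π_k f_k(x); normalise over all components.
Since both observations come from the same component, the likelihood for component k is f_k(x₁)·f_k(x₂).
  f_I = [P(low | comp) = 0.22] × [0.1] = 0.022
  f_II = [P(low | comp) = 0.10] × [0.39] = 0.039
  f_III = [P(low | comp) = 0.18] × [0.51] = 0.0918
  f_IV = [P(low | comp) = 0.25] × [0.37] = 0.0925
Weight by the priors:
  π_I·f_I = 0.19 × 0.022 = 0.00418
  π_II·f_II = 0.17 × 0.039 = 0.00663
  π_III·f_III = 0.33 × 0.0918 = 0.030294
  π_IV·f_IV = 0.31 × 0.0925 = 0.028675
Sum: 0.00418 + 0.00663 + 0.030294 + 0.028675 = 0.069779
P(Group II | data) ≈ 0.0950

0.0950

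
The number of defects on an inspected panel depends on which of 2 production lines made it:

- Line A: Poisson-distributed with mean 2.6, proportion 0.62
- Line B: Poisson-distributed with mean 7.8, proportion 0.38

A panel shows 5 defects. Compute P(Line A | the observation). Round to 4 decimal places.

0.5490

P(component k | x) = π_k·f_k(x) / marginal(x), where marginal(x) = Σ_j π_j·f_j(x).
Poisson probabilities:
  L_A = 0.0735394
  L_B = 0.0985814
Multiply by the mixture weights:
  π_A·L_A = 0.62 × 0.0735394 = 0.0455944
  π_B·L_B = 0.38 × 0.0985814 = 0.0374609
Marginal: 0.0455944 + 0.0374609 = 0.0830553
Responsibility of Line A: 0.0455944 / 0.0830553 ≈ 0.5490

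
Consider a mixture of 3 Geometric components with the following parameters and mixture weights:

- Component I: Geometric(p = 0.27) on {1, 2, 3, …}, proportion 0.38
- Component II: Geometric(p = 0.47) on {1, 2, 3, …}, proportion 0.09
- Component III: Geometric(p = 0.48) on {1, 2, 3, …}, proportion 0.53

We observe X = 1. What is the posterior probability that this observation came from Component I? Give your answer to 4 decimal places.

P(component k | x) = π_k·f_k(x) / marginal(x), where marginal(x) = Σ_j π_j·f_j(x).
Evaluate each component's likelihood at the observed value:
  f_I = 0.27
  f_II = 0.47
  f_III = 0.48
Multiply by the mixture weights:
  π_I·f_I = 0.38 × 0.27 = 0.1026
  π_II·f_II = 0.09 × 0.47 = 0.0423
  π_III·f_III = 0.53 × 0.48 = 0.2544
Evidence: 0.1026 + 0.0423 + 0.2544 = 0.3993
P(Component I | x) = 0.1026 / 0.3993 ≈ 0.2569

0.2569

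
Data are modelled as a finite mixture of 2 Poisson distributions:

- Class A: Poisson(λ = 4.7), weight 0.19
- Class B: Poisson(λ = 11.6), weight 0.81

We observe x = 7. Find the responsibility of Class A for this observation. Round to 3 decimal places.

0.294

P(component k | x) = π_k·f_k(x) / marginal(x), where marginal(x) = Σ_j π_j·f_j(x).
Component likelihoods at x = 7:
  L_A = e^(−4.7)·4.7^7/7! = 0.0914261
  L_B = e^(−11.6)·11.6^7/7! = 0.0513996
Multiply by the mixture weights:
  π_A·L_A = 0.19 × 0.0914261 = 0.017371
  π_B·L_B = 0.81 × 0.0513996 = 0.0416336
Denominator: 0.017371 + 0.0416336 = 0.0590046
P(Class A | x) ≈ 0.294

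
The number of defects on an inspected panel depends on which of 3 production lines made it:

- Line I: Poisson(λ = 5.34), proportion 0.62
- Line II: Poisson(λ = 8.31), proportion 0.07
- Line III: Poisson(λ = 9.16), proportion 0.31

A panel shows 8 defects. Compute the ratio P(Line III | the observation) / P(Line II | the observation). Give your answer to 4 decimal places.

4.1254

Posterior odds = (π_i f_i(x)) / (π_j f_j(x)); the normalising sum cancels.
Component likelihoods at x = 8 defects:
  f_I = e^(−5.34)·5.34^8/8! = 0.0786461
  f_II = e^(−8.31)·8.31^8/8! = 0.138772
  f_III = e^(−9.16)·9.16^8/8! = 0.129272
Posterior odds = (π_III·f_III) / (π_II·f_II) = (0.31·0.129272) / (0.07·0.138772) = 0.0400744 / 0.00971401 ≈ 4.1254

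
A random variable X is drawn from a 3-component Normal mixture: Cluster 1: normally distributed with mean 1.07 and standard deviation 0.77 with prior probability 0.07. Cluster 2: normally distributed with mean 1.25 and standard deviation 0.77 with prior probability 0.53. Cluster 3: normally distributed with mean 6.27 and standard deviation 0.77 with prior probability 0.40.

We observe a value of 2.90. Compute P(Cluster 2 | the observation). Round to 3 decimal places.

Apply Bayes' rule: the posterior for each component is proportional to its prior times its likelihood at x.
Evaluate each component's likelihood at the observed value:
  L_1 = (1/(0.77·√(2π)))·exp(−(2.90−1.07)²/(2·0.77²)) = 0.518107·exp(-2.82417) = 0.0307538
  L_2 = (1/(0.77·√(2π)))·exp(−(2.90−1.25)²/(2·0.77²)) = 0.518107·exp(-2.29592) = 0.0521572
  L_3 = (1/(0.77·√(2π)))·exp(−(2.90−6.27)²/(2·0.77²)) = 0.518107·exp(-9.57742) = 3.58922e-05
Weight by the priors:
  w_1·L_1 = 0.07 × 0.0307538 = 0.00215276
  w_2·L_2 = 0.53 × 0.0521572 = 0.0276433
  w_3·L_3 = 0.40 × 3.58922e-05 = 1.43569e-05
Normaliser: 0.00215276 + 0.0276433 + 1.43569e-05 = 0.0298105
So the posterior for Cluster 2 is 0.0276433 / 0.0298105 ≈ 0.927.

0.927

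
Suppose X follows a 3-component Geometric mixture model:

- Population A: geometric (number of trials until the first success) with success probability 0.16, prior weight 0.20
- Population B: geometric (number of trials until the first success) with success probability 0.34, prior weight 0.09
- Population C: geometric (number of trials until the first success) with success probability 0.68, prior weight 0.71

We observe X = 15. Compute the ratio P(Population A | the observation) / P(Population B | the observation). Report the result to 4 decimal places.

Since P(k|x) ∝ π_k f_k(x), the posterior odds are π_i f_i(x) / (π_j f_j(x)).
Geometric probabilities:
  f_A = 0.16·(1−0.16)^14 = 0.16·0.0870783 = 0.0139325
  f_B = 0.34·(1−0.34)^14 = 0.34·0.00297588 = 0.0010118
  f_C = 0.68·(1−0.68)^14 = 0.68·1.18059e-07 = 8.02802e-08
0.00278651 / 9.10619e-05 ≈ 30.6001

30.6001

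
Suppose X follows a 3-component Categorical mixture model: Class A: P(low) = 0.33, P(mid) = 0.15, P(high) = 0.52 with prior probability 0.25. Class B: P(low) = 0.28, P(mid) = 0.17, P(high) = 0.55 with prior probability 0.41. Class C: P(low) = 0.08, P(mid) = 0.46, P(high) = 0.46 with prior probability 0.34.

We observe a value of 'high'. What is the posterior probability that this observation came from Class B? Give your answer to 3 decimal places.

P(component k | x) = π_k·f_k(x) / marginal(x), where marginal(x) = Σ_j π_j·f_j(x).
Component likelihoods at x = 'high':
  f_A = P(high | comp) = 0.52
  f_B = P(high | comp) = 0.55
  f_C = P(high | comp) = 0.46
Unnormalised posteriors:
  π_A·f_A = 0.25 × 0.52 = 0.13
  π_B·f_B = 0.41 × 0.55 = 0.2255
  π_C·f_C = 0.34 × 0.46 = 0.1564
Marginal: 0.13 + 0.2255 + 0.1564 = 0.5119
So the posterior for Class B is 0.2255 / 0.5119 ≈ 0.441.

0.441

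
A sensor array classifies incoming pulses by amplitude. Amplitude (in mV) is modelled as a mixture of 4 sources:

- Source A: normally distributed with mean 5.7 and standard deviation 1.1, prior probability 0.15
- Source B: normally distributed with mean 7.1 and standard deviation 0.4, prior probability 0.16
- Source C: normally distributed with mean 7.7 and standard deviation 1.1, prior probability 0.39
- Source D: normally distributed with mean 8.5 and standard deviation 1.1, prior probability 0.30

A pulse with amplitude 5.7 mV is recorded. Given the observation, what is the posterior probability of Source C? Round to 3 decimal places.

By Bayes' theorem, P(k | x) = w_k f_k(x) / Σ_j w_j f_j(x).
Component likelihoods at x = 5.7 mV:
  L_A = (1/(1.1·√(2π)))·exp(−(5.7−5.7)²/(2·1.1²)) = 0.362675·exp(-0.00000) = 0.362675
  L_B = (1/(0.4·√(2π)))·exp(−(5.7−7.1)²/(2·0.4²)) = 0.997356·exp(-6.12500) = 0.00218171
  L_C = (1/(1.1·√(2π)))·exp(−(5.7−7.7)²/(2·1.1²)) = 0.362675·exp(-1.65289) = 0.0694505
  L_D = (1/(1.1·√(2π)))·exp(−(5.7−8.5)²/(2·1.1²)) = 0.362675·exp(-3.23967) = 0.0142085
Unnormalised posteriors:
  w_A·L_A = 0.15 × 0.362675 = 0.0544012
  w_B·L_B = 0.16 × 0.00218171 = 0.000349073
  w_C·L_C = 0.39 × 0.0694505 = 0.0270857
  w_D·L_D = 0.30 × 0.0142085 = 0.00426254
Denominator: 0.0544012 + 0.000349073 + 0.0270857 + 0.00426254 = 0.0860985
Responsibility of Source C: 0.0270857 / 0.0860985 ≈ 0.315

0.315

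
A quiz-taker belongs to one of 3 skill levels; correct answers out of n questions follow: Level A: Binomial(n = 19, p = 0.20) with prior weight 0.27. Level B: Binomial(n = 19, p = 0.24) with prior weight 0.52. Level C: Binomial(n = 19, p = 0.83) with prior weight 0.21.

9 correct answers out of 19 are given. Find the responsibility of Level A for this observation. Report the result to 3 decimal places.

Apply Bayes' rule: the posterior for each component is proportional to its prior times its likelihood at x.
Binomial probabilities:
  p_A = 0.00507853
  p_B = 0.0156894
  p_C = 0.000348145
Multiply by the mixture weights:
  w_A·p_A = 0.27 × 0.00507853 = 0.0013712
  w_B·p_B = 0.52 × 0.0156894 = 0.00815848
  w_C·p_C = 0.21 × 0.000348145 = 7.31105e-05
Evidence: 0.0013712 + 0.00815848 + 7.31105e-05 = 0.00960279
Responsibility of Level A: 0.0013712 / 0.00960279 ≈ 0.143

0.143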